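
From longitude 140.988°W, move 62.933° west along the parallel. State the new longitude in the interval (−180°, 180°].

156.079°E

Start at -140.988°; shift −62.933° → -203.921°.
-203.921° lies outside (−180°, 180°]; add 360° → +156.079°.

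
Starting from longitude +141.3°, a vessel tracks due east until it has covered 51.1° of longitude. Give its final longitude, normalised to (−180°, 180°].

Start at +141.3°; shift +51.1° → +192.4°.
+192.4° lies outside (−180°, 180°]; subtract 360° → -167.6°.

-167.6°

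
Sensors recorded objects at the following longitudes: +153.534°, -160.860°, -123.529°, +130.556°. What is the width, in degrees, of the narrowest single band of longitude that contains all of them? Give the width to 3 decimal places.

105.915°

Sort the longitudes: -160.860°, -123.529°, +130.556°, +153.534°.
Eastward gaps between consecutive values (wrapping around): 37.331°, 254.085°, 22.978°, 45.606°.
Largest gap = 254.085° ⇒ minimal covering band is its complement: 360° − 254.085° = 105.915°.
Band runs from +130.556° eastward to -123.529°, crossing the antimeridian.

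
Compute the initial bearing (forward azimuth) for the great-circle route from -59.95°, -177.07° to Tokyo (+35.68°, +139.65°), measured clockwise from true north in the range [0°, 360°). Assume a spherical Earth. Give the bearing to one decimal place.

325.3°

Δλ = 139.65 − -177.07 = 316.72°; wrapped into (−180°, 180°]: -43.28°.
θ = atan2( sin Δλ · cos φ₂ , cos φ₁ · sin φ₂ − sin φ₁ · cos φ₂ · cos Δλ )
  = atan2(-0.55688, 0.80394) = -34.710° → normalised to [0°, 360°): 325.290°.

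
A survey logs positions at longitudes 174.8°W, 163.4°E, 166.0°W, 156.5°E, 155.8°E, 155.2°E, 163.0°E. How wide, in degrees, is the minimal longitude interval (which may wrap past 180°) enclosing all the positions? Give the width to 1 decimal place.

38.8°

Sort the longitudes: -174.8°, -166.0°, +155.2°, +155.8°, +156.5°, +163.0°, +163.4°.
Eastward gaps between consecutive values (wrapping around): 8.8°, 321.2°, 0.6°, 0.7°, 6.5°, 0.4°, 21.8°.
Largest gap = 321.2° ⇒ minimal covering band is its complement: 360° − 321.2° = 38.8°.
Band runs from +155.2° eastward to -166.0°, crossing the antimeridian.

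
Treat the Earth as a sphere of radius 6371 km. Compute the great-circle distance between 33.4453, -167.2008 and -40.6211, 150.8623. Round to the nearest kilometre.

9290 km

Δλ = 150.8623 − -167.2008 = 318.0631°; wrapped into (−180°, 180°]: -41.9369°.
Δφ = -40.6211 − 33.4453 = -74.0664°.
a = sin²(Δφ/2) + cos φ₁ · cos φ₂ · sin²(Δλ/2) = 0.443844.
c = 2·atan2(√a, √(1−a)) = 1.45825 rad → d = 6371·c ≈ 9290.49 km.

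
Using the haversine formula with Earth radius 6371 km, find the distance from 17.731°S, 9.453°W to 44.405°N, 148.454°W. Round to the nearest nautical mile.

8202 nmi

Δλ = -148.454 − -9.453 = -139.001°.
Δφ = 44.405 − -17.731 = 62.136°.
a = sin²(Δφ/2) + cos φ₁ · cos φ₂ · sin²(Δλ/2) = 0.863335.
c = 2·atan2(√a, √(1−a)) = 2.38426 rad → d = 6371·c ≈ 15190.10 km ≈ 8202.00 nmi.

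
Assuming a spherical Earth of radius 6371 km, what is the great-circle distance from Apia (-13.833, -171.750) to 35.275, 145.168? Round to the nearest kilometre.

7099 km

Δλ = 145.168 − -171.750 = 316.918°; wrapped into (−180°, 180°]: -43.082°.
Δφ = 35.275 − -13.833 = 49.108°.
a = sin²(Δφ/2) + cos φ₁ · cos φ₂ · sin²(Δλ/2) = 0.279549.
c = 2·atan2(√a, √(1−a)) = 1.11419 rad → d = 6371·c ≈ 7098.52 km.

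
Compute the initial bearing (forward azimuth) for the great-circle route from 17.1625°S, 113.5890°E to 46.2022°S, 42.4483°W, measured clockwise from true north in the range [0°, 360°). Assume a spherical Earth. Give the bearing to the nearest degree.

198°

Δλ = -42.4483 − 113.5890 = -156.0373°.
θ = atan2( sin Δλ · cos φ₂ , cos φ₁ · sin φ₂ − sin φ₁ · cos φ₂ · cos Δλ )
  = atan2(-0.28110, -0.87628) = -162.214° → normalised to [0°, 360°): 197.786°.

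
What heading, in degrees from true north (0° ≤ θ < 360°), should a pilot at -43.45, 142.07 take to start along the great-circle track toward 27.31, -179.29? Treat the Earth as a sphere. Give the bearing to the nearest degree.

Δλ = -179.29 − 142.07 = -321.36°; wrapped into (−180°, 180°]: 38.64°.
θ = atan2( sin Δλ · cos φ₂ , cos φ₁ · sin φ₂ − sin φ₁ · cos φ₂ · cos Δλ )
  = atan2(0.55482, 0.81037) = 34.398° → normalised to [0°, 360°): 34.398°.

34°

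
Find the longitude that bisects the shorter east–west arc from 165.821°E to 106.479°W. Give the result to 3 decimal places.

Signed shortest Δλ from +165.821° to -106.479° is +87.700°.
Midpoint longitude = +165.821° + (+87.700°)/2 = +165.821° + 43.850° = +209.671°.
Normalise into (−180°, 180°]: -150.329°.
(The naïve average (+165.821 + -106.479)/2 = 29.671° is on the wrong side of the globe.)

150.329°W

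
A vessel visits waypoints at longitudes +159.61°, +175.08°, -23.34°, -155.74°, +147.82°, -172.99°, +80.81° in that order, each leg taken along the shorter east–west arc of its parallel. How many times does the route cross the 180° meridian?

4

Leg 1: +159.61° → +175.08°, shortest Δλ = 15.47° (east) — does not cross 180°.
Leg 2: +175.08° → -23.34°, shortest Δλ = 161.58° (east) — crosses 180°.
Leg 3: -23.34° → -155.74°, shortest Δλ = -132.4° (west) — does not cross 180°.
Leg 4: -155.74° → +147.82°, shortest Δλ = -56.44° (west) — crosses 180°.
Leg 5: +147.82° → -172.99°, shortest Δλ = 39.19° (east) — crosses 180°.
Leg 6: -172.99° → +80.81°, shortest Δλ = -106.2° (west) — crosses 180°.
Total crossings: 4.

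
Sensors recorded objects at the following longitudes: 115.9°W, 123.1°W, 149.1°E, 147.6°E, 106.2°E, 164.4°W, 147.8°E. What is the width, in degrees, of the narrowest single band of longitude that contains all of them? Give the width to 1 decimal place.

137.9°

Sort the longitudes: -164.4°, -123.1°, -115.9°, +106.2°, +147.6°, +147.8°, +149.1°.
Eastward gaps between consecutive values (wrapping around): 41.3°, 7.2°, 222.1°, 41.4°, 0.2°, 1.3°, 46.5°.
Largest gap = 222.1° ⇒ minimal covering band is its complement: 360° − 222.1° = 137.9°.
Band runs from +106.2° eastward to -115.9°, crossing the antimeridian.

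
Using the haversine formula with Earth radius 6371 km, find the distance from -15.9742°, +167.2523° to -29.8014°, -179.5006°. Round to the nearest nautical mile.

Δλ = -179.5006 − 167.2523 = -346.7529°; wrapped into (−180°, 180°]: 13.2471°.
Δφ = -29.8014 − -15.9742 = -13.8272°.
a = sin²(Δφ/2) + cos φ₁ · cos φ₂ · sin²(Δλ/2) = 0.025589.
c = 2·atan2(√a, √(1−a)) = 0.32131 rad → d = 6371·c ≈ 2047.07 km ≈ 1105.33 nmi.

1105 nmi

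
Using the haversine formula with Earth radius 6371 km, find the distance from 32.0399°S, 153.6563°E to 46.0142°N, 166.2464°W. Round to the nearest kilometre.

Δλ = -166.2464 − 153.6563 = -319.9027°; wrapped into (−180°, 180°]: 40.0973°.
Δφ = 46.0142 − -32.0399 = 78.0541°.
a = sin²(Δφ/2) + cos φ₁ · cos φ₂ · sin²(Δλ/2) = 0.465692.
c = 2·atan2(√a, √(1−a)) = 1.50213 rad → d = 6371·c ≈ 9570.05 km.

9570 km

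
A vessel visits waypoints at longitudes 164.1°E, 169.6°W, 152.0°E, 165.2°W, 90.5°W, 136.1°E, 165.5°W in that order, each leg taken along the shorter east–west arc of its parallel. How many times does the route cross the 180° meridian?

Leg 1: +164.1° → -169.6°, shortest Δλ = 26.3° (east) — crosses 180°.
Leg 2: -169.6° → +152.0°, shortest Δλ = -38.4° (west) — crosses 180°.
Leg 3: +152.0° → -165.2°, shortest Δλ = 42.8° (east) — crosses 180°.
Leg 4: -165.2° → -90.5°, shortest Δλ = 74.7° (east) — does not cross 180°.
Leg 5: -90.5° → +136.1°, shortest Δλ = -133.4° (west) — crosses 180°.
Leg 6: +136.1° → -165.5°, shortest Δλ = 58.4° (east) — crosses 180°.
Total crossings: 5.

5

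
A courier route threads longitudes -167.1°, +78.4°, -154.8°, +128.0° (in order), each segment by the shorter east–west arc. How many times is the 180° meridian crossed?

3

Leg 1: -167.1° → +78.4°, shortest Δλ = -114.5° (west) — crosses 180°.
Leg 2: +78.4° → -154.8°, shortest Δλ = 126.8° (east) — crosses 180°.
Leg 3: -154.8° → +128.0°, shortest Δλ = -77.2° (west) — crosses 180°.
Total crossings: 3.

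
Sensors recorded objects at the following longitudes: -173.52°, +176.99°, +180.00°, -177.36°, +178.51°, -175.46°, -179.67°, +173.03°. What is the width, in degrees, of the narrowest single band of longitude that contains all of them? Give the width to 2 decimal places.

13.45°

Sort the longitudes: -179.67°, -177.36°, -175.46°, -173.52°, +173.03°, +176.99°, +178.51°, +180.00°.
Eastward gaps between consecutive values (wrapping around): 2.31°, 1.90°, 1.94°, 346.55°, 3.96°, 1.52°, 1.49°, 0.33°.
Largest gap = 346.55° ⇒ minimal covering band is its complement: 360° − 346.55° = 13.45°.
Band runs from +173.03° eastward to -173.52°, crossing the antimeridian.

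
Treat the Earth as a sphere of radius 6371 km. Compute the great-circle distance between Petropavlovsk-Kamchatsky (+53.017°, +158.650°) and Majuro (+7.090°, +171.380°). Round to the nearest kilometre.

5236 km

Δλ = 171.380 − 158.650 = 12.730°.
Δφ = 7.090 − 53.017 = -45.927°.
a = sin²(Δφ/2) + cos φ₁ · cos φ₂ · sin²(Δλ/2) = 0.159550.
c = 2·atan2(√a, √(1−a)) = 0.82181 rad → d = 6371·c ≈ 5235.72 km.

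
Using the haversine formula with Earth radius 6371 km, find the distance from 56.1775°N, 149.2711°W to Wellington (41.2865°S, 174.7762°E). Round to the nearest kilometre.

11353 km

Δλ = 174.7762 − -149.2711 = 324.0473°; wrapped into (−180°, 180°]: -35.9527°.
Δφ = -41.2865 − 56.1775 = -97.4640°.
a = sin²(Δφ/2) + cos φ₁ · cos φ₂ · sin²(Δλ/2) = 0.604790.
c = 2·atan2(√a, √(1−a)) = 1.78194 rad → d = 6371·c ≈ 11352.75 km.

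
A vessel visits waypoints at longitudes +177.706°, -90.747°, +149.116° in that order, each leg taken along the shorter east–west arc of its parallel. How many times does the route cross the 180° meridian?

Leg 1: +177.706° → -90.747°, shortest Δλ = 91.547° (east) — crosses 180°.
Leg 2: -90.747° → +149.116°, shortest Δλ = -120.137° (west) — crosses 180°.
Total crossings: 2.

2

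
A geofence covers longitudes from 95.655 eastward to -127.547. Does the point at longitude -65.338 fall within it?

No

Band width going east from +95.655° to -127.547°: ((-127.547 − 95.655) mod 360) = 136.798°.
Offset of -65.338° east of the west edge: ((-65.338 − 95.655) mod 360) = 199.007°.
199.007° > 136.798° ⇒ outside.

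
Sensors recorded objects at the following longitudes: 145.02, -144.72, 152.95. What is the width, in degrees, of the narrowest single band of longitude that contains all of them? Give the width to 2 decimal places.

Sort the longitudes: -144.72°, +145.02°, +152.95°.
Eastward gaps between consecutive values (wrapping around): 289.74°, 7.93°, 62.33°.
Largest gap = 289.74° ⇒ minimal covering band is its complement: 360° − 289.74° = 70.26°.
Band runs from +145.02° eastward to -144.72°, crossing the antimeridian.

70.26°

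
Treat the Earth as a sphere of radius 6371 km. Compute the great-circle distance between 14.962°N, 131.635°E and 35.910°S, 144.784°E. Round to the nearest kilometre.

Δλ = 144.784 − 131.635 = 13.149°.
Δφ = -35.910 − 14.962 = -50.872°.
a = sin²(Δφ/2) + cos φ₁ · cos φ₂ · sin²(Δλ/2) = 0.194730.
c = 2·atan2(√a, √(1−a)) = 0.91405 rad → d = 6371·c ≈ 5823.44 km.

5823 km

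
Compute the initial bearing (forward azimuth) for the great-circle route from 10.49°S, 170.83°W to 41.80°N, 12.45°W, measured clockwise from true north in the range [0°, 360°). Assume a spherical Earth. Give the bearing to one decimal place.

Δλ = -12.45 − -170.83 = 158.38°.
θ = atan2( sin Δλ · cos φ₂ , cos φ₁ · sin φ₂ − sin φ₁ · cos φ₂ · cos Δλ )
  = atan2(0.27467, 0.52922) = 27.430° → normalised to [0°, 360°): 27.430°.

27.4°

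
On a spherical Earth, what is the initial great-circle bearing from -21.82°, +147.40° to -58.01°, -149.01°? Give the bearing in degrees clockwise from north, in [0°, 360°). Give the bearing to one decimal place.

145.9°

Δλ = -149.01 − 147.40 = -296.41°; wrapped into (−180°, 180°]: 63.59°.
θ = atan2( sin Δλ · cos φ₂ , cos φ₁ · sin φ₂ − sin φ₁ · cos φ₂ · cos Δλ )
  = atan2(0.47448, -0.69979) = 145.861° → normalised to [0°, 360°): 145.861°.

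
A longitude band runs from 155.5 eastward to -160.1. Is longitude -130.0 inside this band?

No

Band width going east from +155.5° to -160.1°: ((-160.1 − 155.5) mod 360) = 44.4°.
Offset of -130.0° east of the west edge: ((-130.0 − 155.5) mod 360) = 74.5°.
74.5° > 44.4° ⇒ outside.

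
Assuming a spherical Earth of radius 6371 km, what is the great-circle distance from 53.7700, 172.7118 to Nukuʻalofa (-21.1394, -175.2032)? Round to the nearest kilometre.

8410 km

Δλ = -175.2032 − 172.7118 = -347.9150°; wrapped into (−180°, 180°]: 12.0850°.
Δφ = -21.1394 − 53.7700 = -74.9094°.
a = sin²(Δφ/2) + cos φ₁ · cos φ₂ · sin²(Δλ/2) = 0.375935.
c = 2·atan2(√a, √(1−a)) = 1.32005 rad → d = 6371·c ≈ 8410.02 km.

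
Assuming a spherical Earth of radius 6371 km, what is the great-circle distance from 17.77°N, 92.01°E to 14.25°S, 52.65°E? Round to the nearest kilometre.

Δλ = 52.65 − 92.01 = -39.36°.
Δφ = -14.25 − 17.77 = -32.02°.
a = sin²(Δφ/2) + cos φ₁ · cos φ₂ · sin²(Δλ/2) = 0.180746.
c = 2·atan2(√a, √(1−a)) = 0.87824 rad → d = 6371·c ≈ 5595.26 km.

5595 km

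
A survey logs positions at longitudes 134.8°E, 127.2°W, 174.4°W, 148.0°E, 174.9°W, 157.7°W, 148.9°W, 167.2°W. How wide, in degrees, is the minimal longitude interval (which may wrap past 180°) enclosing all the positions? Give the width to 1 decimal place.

Sort the longitudes: -174.9°, -174.4°, -167.2°, -157.7°, -148.9°, -127.2°, +134.8°, +148.0°.
Eastward gaps between consecutive values (wrapping around): 0.5°, 7.2°, 9.5°, 8.8°, 21.7°, 262.0°, 13.2°, 37.1°.
Largest gap = 262.0° ⇒ minimal covering band is its complement: 360° − 262.0° = 98.0°.
Band runs from +134.8° eastward to -127.2°, crossing the antimeridian.

98.0°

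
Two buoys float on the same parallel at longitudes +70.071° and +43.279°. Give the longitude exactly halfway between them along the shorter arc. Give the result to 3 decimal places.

Signed shortest Δλ from +70.071° to +43.279° is -26.792°.
Midpoint longitude = +70.071° + (-26.792°)/2 = +70.071° − 13.396° = +56.675°.

+56.675°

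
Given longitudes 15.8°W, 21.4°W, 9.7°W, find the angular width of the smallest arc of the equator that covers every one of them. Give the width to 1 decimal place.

Sort the longitudes: -21.4°, -15.8°, -9.7°.
Eastward gaps between consecutive values (wrapping around): 5.6°, 6.1°, 348.3°.
Largest gap = 348.3° ⇒ minimal covering band is its complement: 360° − 348.3° = 11.7°.
Band runs from -21.4° eastward to -9.7°.

11.7°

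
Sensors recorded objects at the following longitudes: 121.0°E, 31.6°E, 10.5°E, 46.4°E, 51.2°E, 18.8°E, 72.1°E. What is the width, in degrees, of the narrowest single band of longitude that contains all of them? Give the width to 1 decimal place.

Sort the longitudes: +10.5°, +18.8°, +31.6°, +46.4°, +51.2°, +72.1°, +121.0°.
Eastward gaps between consecutive values (wrapping around): 8.3°, 12.8°, 14.8°, 4.8°, 20.9°, 48.9°, 249.5°.
Largest gap = 249.5° ⇒ minimal covering band is its complement: 360° − 249.5° = 110.5°.
Band runs from +10.5° eastward to +121.0°.

110.5°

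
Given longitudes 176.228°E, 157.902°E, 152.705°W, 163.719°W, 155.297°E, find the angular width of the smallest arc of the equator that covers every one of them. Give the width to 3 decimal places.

Sort the longitudes: -163.719°, -152.705°, +155.297°, +157.902°, +176.228°.
Eastward gaps between consecutive values (wrapping around): 11.014°, 308.002°, 2.605°, 18.326°, 20.053°.
Largest gap = 308.002° ⇒ minimal covering band is its complement: 360° − 308.002° = 51.998°.
Band runs from +155.297° eastward to -152.705°, crossing the antimeridian.

51.998°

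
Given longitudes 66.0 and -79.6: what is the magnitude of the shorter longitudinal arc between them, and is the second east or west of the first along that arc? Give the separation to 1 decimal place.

Raw difference: -79.6 − 66.0 = -145.6°.
Normalise into (−180°, 180°]: -145.6° stays -145.6°.
Negative ⇒ the second point lies to the west; separation 145.6°.

145.6° west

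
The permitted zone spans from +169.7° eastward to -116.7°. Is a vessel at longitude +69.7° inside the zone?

Band width going east from +169.7° to -116.7°: ((-116.7 − 169.7) mod 360) = 73.6°.
Offset of +69.7° east of the west edge: ((69.7 − 169.7) mod 360) = 260.0°.
260.0° > 73.6° ⇒ outside.

No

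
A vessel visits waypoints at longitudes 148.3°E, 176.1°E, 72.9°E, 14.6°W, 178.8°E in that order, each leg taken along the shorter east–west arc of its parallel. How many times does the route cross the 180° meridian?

1

Leg 1: +148.3° → +176.1°, shortest Δλ = 27.8° (east) — does not cross 180°.
Leg 2: +176.1° → +72.9°, shortest Δλ = -103.2° (west) — does not cross 180°.
Leg 3: +72.9° → -14.6°, shortest Δλ = -87.5° (west) — does not cross 180°.
Leg 4: -14.6° → +178.8°, shortest Δλ = -166.6° (west) — crosses 180°.
Total crossings: 1.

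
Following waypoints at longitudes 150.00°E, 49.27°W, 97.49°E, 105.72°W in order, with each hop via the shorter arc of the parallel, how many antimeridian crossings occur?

2

Leg 1: +150.00° → -49.27°, shortest Δλ = 160.73° (east) — crosses 180°.
Leg 2: -49.27° → +97.49°, shortest Δλ = 146.76° (east) — does not cross 180°.
Leg 3: +97.49° → -105.72°, shortest Δλ = 156.79° (east) — crosses 180°.
Total crossings: 2.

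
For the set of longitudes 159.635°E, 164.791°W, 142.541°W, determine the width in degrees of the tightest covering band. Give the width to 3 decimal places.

57.824°

Sort the longitudes: -164.791°, -142.541°, +159.635°.
Eastward gaps between consecutive values (wrapping around): 22.250°, 302.176°, 35.574°.
Largest gap = 302.176° ⇒ minimal covering band is its complement: 360° − 302.176° = 57.824°.
Band runs from +159.635° eastward to -142.541°, crossing the antimeridian.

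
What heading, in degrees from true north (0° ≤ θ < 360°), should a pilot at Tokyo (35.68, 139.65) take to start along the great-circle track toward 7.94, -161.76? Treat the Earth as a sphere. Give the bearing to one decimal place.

102.6°

Δλ = -161.76 − 139.65 = -301.41°; wrapped into (−180°, 180°]: 58.59°.
θ = atan2( sin Δλ · cos φ₂ , cos φ₁ · sin φ₂ − sin φ₁ · cos φ₂ · cos Δλ )
  = atan2(0.84528, -0.18885) = 102.594° → normalised to [0°, 360°): 102.594°.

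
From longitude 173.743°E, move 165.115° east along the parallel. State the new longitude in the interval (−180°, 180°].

21.142°W

Start at +173.743°; shift +165.115° → +338.858°.
+338.858° lies outside (−180°, 180°]; subtract 360° → -21.142°.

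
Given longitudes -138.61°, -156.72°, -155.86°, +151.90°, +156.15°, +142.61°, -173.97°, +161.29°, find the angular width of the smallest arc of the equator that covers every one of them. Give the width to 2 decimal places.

78.78°

Sort the longitudes: -173.97°, -156.72°, -155.86°, -138.61°, +142.61°, +151.90°, +156.15°, +161.29°.
Eastward gaps between consecutive values (wrapping around): 17.25°, 0.86°, 17.25°, 281.22°, 9.29°, 4.25°, 5.14°, 24.74°.
Largest gap = 281.22° ⇒ minimal covering band is its complement: 360° − 281.22° = 78.78°.
Band runs from +142.61° eastward to -138.61°, crossing the antimeridian.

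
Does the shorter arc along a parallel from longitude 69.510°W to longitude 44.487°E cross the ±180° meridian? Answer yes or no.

Signed shortest Δλ = ((44.487 − -69.510 + 180) mod 360) − 180 = 113.997°.
Going east by 113.997° from -69.510° reaches +44.487° without touching 180°.

No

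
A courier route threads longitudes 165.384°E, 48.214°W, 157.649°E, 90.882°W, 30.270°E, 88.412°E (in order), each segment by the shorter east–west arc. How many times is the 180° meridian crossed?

3

Leg 1: +165.384° → -48.214°, shortest Δλ = 146.402° (east) — crosses 180°.
Leg 2: -48.214° → +157.649°, shortest Δλ = -154.137° (west) — crosses 180°.
Leg 3: +157.649° → -90.882°, shortest Δλ = 111.469° (east) — crosses 180°.
Leg 4: -90.882° → +30.270°, shortest Δλ = 121.152° (east) — does not cross 180°.
Leg 5: +30.270° → +88.412°, shortest Δλ = 58.142° (east) — does not cross 180°.
Total crossings: 3.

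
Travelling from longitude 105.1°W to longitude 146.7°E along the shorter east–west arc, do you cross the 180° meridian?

Yes

Naïve |146.7 − -105.1| = 251.8° > 180°, so the shorter arc goes the other way round — across 180°.
Signed shortest Δλ = ((146.7 − -105.1 + 180) mod 360) − 180 = -108.2°.
Going west by 108.2° from -105.1° passes through 180° before reaching +146.7°.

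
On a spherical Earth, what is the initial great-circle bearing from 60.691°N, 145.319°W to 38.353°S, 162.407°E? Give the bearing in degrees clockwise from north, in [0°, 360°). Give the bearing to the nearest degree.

Δλ = 162.407 − -145.319 = 307.726°; wrapped into (−180°, 180°]: -52.274°.
θ = atan2( sin Δλ · cos φ₂ , cos φ₁ · sin φ₂ − sin φ₁ · cos φ₂ · cos Δλ )
  = atan2(-0.62026, -0.72217) = -139.341° → normalised to [0°, 360°): 220.659°.

221°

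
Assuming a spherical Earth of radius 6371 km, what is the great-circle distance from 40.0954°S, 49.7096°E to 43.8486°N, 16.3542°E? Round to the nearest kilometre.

9914 km

Δλ = 16.3542 − 49.7096 = -33.3554°.
Δφ = 43.8486 − -40.0954 = 83.9440°.
a = sin²(Δφ/2) + cos φ₁ · cos φ₂ · sin²(Δλ/2) = 0.492687.
c = 2·atan2(√a, √(1−a)) = 1.55617 rad → d = 6371·c ≈ 9914.36 km.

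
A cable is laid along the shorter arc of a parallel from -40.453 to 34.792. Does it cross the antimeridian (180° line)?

No

Signed shortest Δλ = ((34.792 − -40.453 + 180) mod 360) − 180 = 75.245°.
Going east by 75.245° from -40.453° reaches +34.792° without touching 180°.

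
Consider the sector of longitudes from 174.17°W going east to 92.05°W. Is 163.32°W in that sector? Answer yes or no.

Band width going east from -174.17° to -92.05°: ((-92.05 − -174.17) mod 360) = 82.12°.
Offset of -163.32° east of the west edge: ((-163.32 − -174.17) mod 360) = 10.85°.
10.85° ≤ 82.12° ⇒ inside.

Yes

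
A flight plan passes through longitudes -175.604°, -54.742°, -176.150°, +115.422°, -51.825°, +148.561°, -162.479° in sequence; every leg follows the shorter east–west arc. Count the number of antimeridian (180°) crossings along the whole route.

Leg 1: -175.604° → -54.742°, shortest Δλ = 120.862° (east) — does not cross 180°.
Leg 2: -54.742° → -176.150°, shortest Δλ = -121.408° (west) — does not cross 180°.
Leg 3: -176.150° → +115.422°, shortest Δλ = -68.428° (west) — crosses 180°.
Leg 4: +115.422° → -51.825°, shortest Δλ = -167.247° (west) — does not cross 180°.
Leg 5: -51.825° → +148.561°, shortest Δλ = -159.614° (west) — crosses 180°.
Leg 6: +148.561° → -162.479°, shortest Δλ = 48.96° (east) — crosses 180°.
Total crossings: 3.

3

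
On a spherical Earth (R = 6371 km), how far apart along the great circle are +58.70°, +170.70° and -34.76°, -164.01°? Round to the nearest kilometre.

10654 km

Δλ = -164.01 − 170.70 = -334.71°; wrapped into (−180°, 180°]: 25.29°.
Δφ = -34.76 − 58.70 = -93.46°.
a = sin²(Δφ/2) + cos φ₁ · cos φ₂ · sin²(Δλ/2) = 0.550629.
c = 2·atan2(√a, √(1−a)) = 1.67223 rad → d = 6371·c ≈ 10653.77 km.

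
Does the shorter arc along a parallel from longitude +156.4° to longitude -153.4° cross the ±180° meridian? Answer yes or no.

Naïve |-153.4 − 156.4| = 309.8° > 180°, so the shorter arc goes the other way round — across 180°.
Signed shortest Δλ = ((-153.4 − 156.4 + 180) mod 360) − 180 = 50.2°.
Going east by 50.2° from +156.4° passes through 180° before reaching -153.4°.

Yes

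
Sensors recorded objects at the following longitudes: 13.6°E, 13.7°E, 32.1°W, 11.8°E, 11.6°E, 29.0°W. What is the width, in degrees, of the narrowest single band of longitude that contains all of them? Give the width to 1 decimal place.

45.8°

Sort the longitudes: -32.1°, -29.0°, +11.6°, +11.8°, +13.6°, +13.7°.
Eastward gaps between consecutive values (wrapping around): 3.1°, 40.6°, 0.2°, 1.8°, 0.1°, 314.2°.
Largest gap = 314.2° ⇒ minimal covering band is its complement: 360° − 314.2° = 45.8°.
Band runs from -32.1° eastward to +13.7°.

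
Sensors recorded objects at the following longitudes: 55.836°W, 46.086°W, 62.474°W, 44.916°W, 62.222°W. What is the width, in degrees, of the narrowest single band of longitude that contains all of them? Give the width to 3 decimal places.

Sort the longitudes: -62.474°, -62.222°, -55.836°, -46.086°, -44.916°.
Eastward gaps between consecutive values (wrapping around): 0.252°, 6.386°, 9.750°, 1.170°, 342.442°.
Largest gap = 342.442° ⇒ minimal covering band is its complement: 360° − 342.442° = 17.558°.
Band runs from -62.474° eastward to -44.916°.

17.558°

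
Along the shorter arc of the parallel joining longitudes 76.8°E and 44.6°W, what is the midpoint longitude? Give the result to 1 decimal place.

16.1°E

Signed shortest Δλ from +76.8° to -44.6° is -121.4°.
Midpoint longitude = +76.8° + (-121.4°)/2 = +76.8° − 60.7° = +16.1°.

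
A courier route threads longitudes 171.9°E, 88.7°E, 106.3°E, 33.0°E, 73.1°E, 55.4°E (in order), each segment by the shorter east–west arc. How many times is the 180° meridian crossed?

0

Leg 1: +171.9° → +88.7°, shortest Δλ = -83.2° (west) — does not cross 180°.
Leg 2: +88.7° → +106.3°, shortest Δλ = 17.6° (east) — does not cross 180°.
Leg 3: +106.3° → +33.0°, shortest Δλ = -73.3° (west) — does not cross 180°.
Leg 4: +33.0° → +73.1°, shortest Δλ = 40.1° (east) — does not cross 180°.
Leg 5: +73.1° → +55.4°, shortest Δλ = -17.7° (west) — does not cross 180°.
Total crossings: 0.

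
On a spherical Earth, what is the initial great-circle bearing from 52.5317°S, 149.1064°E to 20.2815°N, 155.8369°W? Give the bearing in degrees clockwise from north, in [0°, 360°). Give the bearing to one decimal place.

Δλ = -155.8369 − 149.1064 = -304.9433°; wrapped into (−180°, 180°]: 55.0567°.
θ = atan2( sin Δλ · cos φ₂ , cos φ₁ · sin φ₂ − sin φ₁ · cos φ₂ · cos Δλ )
  = atan2(0.76890, 0.63728) = 50.347° → normalised to [0°, 360°): 50.347°.

50.3°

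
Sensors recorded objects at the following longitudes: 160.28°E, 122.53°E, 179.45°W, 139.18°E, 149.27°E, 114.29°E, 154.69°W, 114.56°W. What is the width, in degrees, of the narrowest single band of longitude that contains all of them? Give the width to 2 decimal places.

Sort the longitudes: -179.45°, -154.69°, -114.56°, +114.29°, +122.53°, +139.18°, +149.27°, +160.28°.
Eastward gaps between consecutive values (wrapping around): 24.76°, 40.13°, 228.85°, 8.24°, 16.65°, 10.09°, 11.01°, 20.27°.
Largest gap = 228.85° ⇒ minimal covering band is its complement: 360° − 228.85° = 131.15°.
Band runs from +114.29° eastward to -114.56°, crossing the antimeridian.

131.15°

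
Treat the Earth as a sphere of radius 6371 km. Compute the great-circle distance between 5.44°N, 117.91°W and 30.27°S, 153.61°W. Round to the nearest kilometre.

5496 km

Δλ = -153.61 − -117.91 = -35.70°.
Δφ = -30.27 − 5.44 = -35.71°.
a = sin²(Δφ/2) + cos φ₁ · cos φ₂ · sin²(Δλ/2) = 0.174792.
c = 2·atan2(√a, √(1−a)) = 0.86266 rad → d = 6371·c ≈ 5496.03 km.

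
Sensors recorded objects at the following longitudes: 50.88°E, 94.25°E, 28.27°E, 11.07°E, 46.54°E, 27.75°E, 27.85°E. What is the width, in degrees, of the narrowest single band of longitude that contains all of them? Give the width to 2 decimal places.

Sort the longitudes: +11.07°, +27.75°, +27.85°, +28.27°, +46.54°, +50.88°, +94.25°.
Eastward gaps between consecutive values (wrapping around): 16.68°, 0.10°, 0.42°, 18.27°, 4.34°, 43.37°, 276.82°.
Largest gap = 276.82° ⇒ minimal covering band is its complement: 360° − 276.82° = 83.18°.
Band runs from +11.07° eastward to +94.25°.

83.18°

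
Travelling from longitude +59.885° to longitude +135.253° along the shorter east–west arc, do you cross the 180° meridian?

No

Signed shortest Δλ = ((135.253 − 59.885 + 180) mod 360) − 180 = 75.368°.
Going east by 75.368° from +59.885° reaches +135.253° without touching 180°.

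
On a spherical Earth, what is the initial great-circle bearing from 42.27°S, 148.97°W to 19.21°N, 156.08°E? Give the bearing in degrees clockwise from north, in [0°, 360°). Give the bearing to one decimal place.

308.2°

Δλ = 156.08 − -148.97 = 305.05°; wrapped into (−180°, 180°]: -54.95°.
θ = atan2( sin Δλ · cos φ₂ , cos φ₁ · sin φ₂ − sin φ₁ · cos φ₂ · cos Δλ )
  = atan2(-0.77307, 0.60825) = -51.804° → normalised to [0°, 360°): 308.196°.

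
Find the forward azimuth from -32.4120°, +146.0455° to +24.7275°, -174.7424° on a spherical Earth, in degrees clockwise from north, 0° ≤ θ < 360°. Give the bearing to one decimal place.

Δλ = -174.7424 − 146.0455 = -320.7879°; wrapped into (−180°, 180°]: 39.2121°.
θ = atan2( sin Δλ · cos φ₂ , cos φ₁ · sin φ₂ − sin φ₁ · cos φ₂ · cos Δλ )
  = atan2(0.57423, 0.73036) = 38.175° → normalised to [0°, 360°): 38.175°.

38.2°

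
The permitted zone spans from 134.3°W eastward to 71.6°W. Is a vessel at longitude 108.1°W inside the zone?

Yes

Band width going east from -134.3° to -71.6°: ((-71.6 − -134.3) mod 360) = 62.7°.
Offset of -108.1° east of the west edge: ((-108.1 − -134.3) mod 360) = 26.2°.
26.2° ≤ 62.7° ⇒ inside.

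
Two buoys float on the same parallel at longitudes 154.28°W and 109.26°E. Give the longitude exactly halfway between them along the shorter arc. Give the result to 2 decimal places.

Signed shortest Δλ from -154.28° to +109.26° is -96.46°.
Midpoint longitude = -154.28° + (-96.46°)/2 = -154.28° − 48.23° = -202.51°.
Normalise into (−180°, 180°]: +157.49°.
(The naïve average (-154.28 + +109.26)/2 = -22.51° is on the wrong side of the globe.)

157.49°E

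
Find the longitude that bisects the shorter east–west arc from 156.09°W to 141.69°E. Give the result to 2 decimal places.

Signed shortest Δλ from -156.09° to +141.69° is -62.22°.
Midpoint longitude = -156.09° + (-62.22°)/2 = -156.09° − 31.11° = -187.20°.
Normalise into (−180°, 180°]: +172.80°.
(The naïve average (-156.09 + +141.69)/2 = -7.2° is on the wrong side of the globe.)

172.80°E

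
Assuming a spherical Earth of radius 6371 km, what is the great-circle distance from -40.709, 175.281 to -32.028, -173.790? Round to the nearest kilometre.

Δλ = -173.790 − 175.281 = -349.071°; wrapped into (−180°, 180°]: 10.929°.
Δφ = -32.028 − -40.709 = 8.681°.
a = sin²(Δφ/2) + cos φ₁ · cos φ₂ · sin²(Δλ/2) = 0.011556.
c = 2·atan2(√a, √(1−a)) = 0.21541 rad → d = 6371·c ≈ 1372.40 km.

1372 km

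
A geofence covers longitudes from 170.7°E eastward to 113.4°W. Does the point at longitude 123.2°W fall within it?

Yes

Band width going east from +170.7° to -113.4°: ((-113.4 − 170.7) mod 360) = 75.9°.
Offset of -123.2° east of the west edge: ((-123.2 − 170.7) mod 360) = 66.1°.
66.1° ≤ 75.9° ⇒ inside.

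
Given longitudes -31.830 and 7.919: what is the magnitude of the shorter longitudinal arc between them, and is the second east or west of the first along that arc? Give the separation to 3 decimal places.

Raw difference: 7.919 − -31.830 = 39.749°.
Normalise into (−180°, 180°]: 39.749° stays 39.749°.
Positive ⇒ the second point lies to the east; separation 39.749°.

39.749° east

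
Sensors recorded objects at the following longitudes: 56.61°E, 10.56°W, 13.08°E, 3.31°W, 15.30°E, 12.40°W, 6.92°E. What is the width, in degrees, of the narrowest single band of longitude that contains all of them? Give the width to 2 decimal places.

69.01°

Sort the longitudes: -12.40°, -10.56°, -3.31°, +6.92°, +13.08°, +15.30°, +56.61°.
Eastward gaps between consecutive values (wrapping around): 1.84°, 7.25°, 10.23°, 6.16°, 2.22°, 41.31°, 290.99°.
Largest gap = 290.99° ⇒ minimal covering band is its complement: 360° − 290.99° = 69.01°.
Band runs from -12.40° eastward to +56.61°.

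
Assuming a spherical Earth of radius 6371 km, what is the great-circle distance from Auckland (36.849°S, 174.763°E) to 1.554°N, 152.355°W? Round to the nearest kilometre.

5453 km

Δλ = -152.355 − 174.763 = -327.118°; wrapped into (−180°, 180°]: 32.882°.
Δφ = 1.554 − -36.849 = 38.403°.
a = sin²(Δφ/2) + cos φ₁ · cos φ₂ · sin²(Δλ/2) = 0.172247.
c = 2·atan2(√a, √(1−a)) = 0.85594 rad → d = 6371·c ≈ 5453.22 km.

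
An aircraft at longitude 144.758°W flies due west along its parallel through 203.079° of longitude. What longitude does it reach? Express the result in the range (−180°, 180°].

12.163°E

Start at -144.758°; shift −203.079° → -347.837°.
-347.837° lies outside (−180°, 180°]; add 360° → +12.163°.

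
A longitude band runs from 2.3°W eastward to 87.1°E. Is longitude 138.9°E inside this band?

No

Band width going east from -2.3° to +87.1°: ((87.1 − -2.3) mod 360) = 89.4°.
Offset of +138.9° east of the west edge: ((138.9 − -2.3) mod 360) = 141.2°.
141.2° > 89.4° ⇒ outside.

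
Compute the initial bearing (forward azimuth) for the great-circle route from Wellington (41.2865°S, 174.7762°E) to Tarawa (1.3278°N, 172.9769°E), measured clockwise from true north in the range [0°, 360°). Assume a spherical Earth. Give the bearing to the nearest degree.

Δλ = 172.9769 − 174.7762 = -1.7993°.
θ = atan2( sin Δλ · cos φ₂ , cos φ₁ · sin φ₂ − sin φ₁ · cos φ₂ · cos Δλ )
  = atan2(-0.03139, 0.67673) = -2.656° → normalised to [0°, 360°): 357.344°.

357°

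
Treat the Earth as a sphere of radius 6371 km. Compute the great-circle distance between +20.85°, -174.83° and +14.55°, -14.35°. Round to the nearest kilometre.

15539 km

Δλ = -14.35 − -174.83 = 160.48°.
Δφ = 14.55 − 20.85 = -6.30°.
a = sin²(Δφ/2) + cos φ₁ · cos φ₂ · sin²(Δλ/2) = 0.881570.
c = 2·atan2(√a, √(1−a)) = 2.43895 rad → d = 6371·c ≈ 15538.57 km.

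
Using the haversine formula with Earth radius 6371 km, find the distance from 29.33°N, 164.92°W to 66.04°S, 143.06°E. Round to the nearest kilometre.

11485 km

Δλ = 143.06 − -164.92 = 307.98°; wrapped into (−180°, 180°]: -52.02°.
Δφ = -66.04 − 29.33 = -95.37°.
a = sin²(Δφ/2) + cos φ₁ · cos φ₂ · sin²(Δλ/2) = 0.614878.
c = 2·atan2(√a, √(1−a)) = 1.80262 rad → d = 6371·c ≈ 11484.52 km.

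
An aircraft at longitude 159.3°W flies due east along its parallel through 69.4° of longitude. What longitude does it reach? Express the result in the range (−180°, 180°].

89.9°W

Start at -159.3°; shift +69.4° → -89.9°.
-89.9° already lies in (−180°, 180°].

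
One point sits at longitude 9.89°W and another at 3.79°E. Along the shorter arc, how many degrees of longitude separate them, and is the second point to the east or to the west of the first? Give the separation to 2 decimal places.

13.68° east

Raw difference: 3.79 − -9.89 = 13.68°.
Normalise into (−180°, 180°]: 13.68° stays 13.68°.
Positive ⇒ the second point lies to the east; separation 13.68°.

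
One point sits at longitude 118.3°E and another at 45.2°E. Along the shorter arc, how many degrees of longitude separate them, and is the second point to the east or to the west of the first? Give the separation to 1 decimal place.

Raw difference: 45.2 − 118.3 = -73.1°.
Normalise into (−180°, 180°]: -73.1° stays -73.1°.
Negative ⇒ the second point lies to the west; separation 73.1°.

73.1° west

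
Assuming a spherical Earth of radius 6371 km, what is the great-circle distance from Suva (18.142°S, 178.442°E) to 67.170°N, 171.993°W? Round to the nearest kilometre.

9519 km

Δλ = -171.993 − 178.442 = -350.435°; wrapped into (−180°, 180°]: 9.565°.
Δφ = 67.170 − -18.142 = 85.312°.
a = sin²(Δφ/2) + cos φ₁ · cos φ₂ · sin²(Δλ/2) = 0.461698.
c = 2·atan2(√a, √(1−a)) = 1.49412 rad → d = 6371·c ≈ 9519.02 km.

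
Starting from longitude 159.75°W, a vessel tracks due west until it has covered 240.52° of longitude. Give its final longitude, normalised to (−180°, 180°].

Start at -159.75°; shift −240.52° → -400.27°.
-400.27° lies outside (−180°, 180°]; add 360° → -40.27°.

40.27°W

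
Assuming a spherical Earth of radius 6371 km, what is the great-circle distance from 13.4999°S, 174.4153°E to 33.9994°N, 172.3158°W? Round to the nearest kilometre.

5465 km

Δλ = -172.3158 − 174.4153 = -346.7311°; wrapped into (−180°, 180°]: 13.2689°.
Δφ = 33.9994 − -13.4999 = 47.4993°.
a = sin²(Δφ/2) + cos φ₁ · cos φ₂ · sin²(Δλ/2) = 0.172961.
c = 2·atan2(√a, √(1−a)) = 0.85783 rad → d = 6371·c ≈ 5465.25 km.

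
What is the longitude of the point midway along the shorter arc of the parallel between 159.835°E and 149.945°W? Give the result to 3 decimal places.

175.055°W

Signed shortest Δλ from +159.835° to -149.945° is +50.220°.
Midpoint longitude = +159.835° + (+50.220°)/2 = +159.835° + 25.110° = +184.945°.
Normalise into (−180°, 180°]: -175.055°.
(The naïve average (+159.835 + -149.945)/2 = 4.945° is on the wrong side of the globe.)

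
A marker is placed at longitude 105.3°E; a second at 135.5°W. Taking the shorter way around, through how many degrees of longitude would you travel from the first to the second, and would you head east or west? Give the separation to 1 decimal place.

119.2° east

Raw difference: -135.5 − 105.3 = -240.8°.
Normalise into (−180°, 180°]: -240.8° + 360° = 119.2°.
Positive ⇒ the second point lies to the east; separation 119.2°.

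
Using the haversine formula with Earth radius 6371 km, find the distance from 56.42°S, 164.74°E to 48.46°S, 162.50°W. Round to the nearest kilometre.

2363 km

Δλ = -162.50 − 164.74 = -327.24°; wrapped into (−180°, 180°]: 32.76°.
Δφ = -48.46 − -56.42 = 7.96°.
a = sin²(Δφ/2) + cos φ₁ · cos φ₂ · sin²(Δλ/2) = 0.033987.
c = 2·atan2(√a, √(1−a)) = 0.37083 rad → d = 6371·c ≈ 2362.58 km.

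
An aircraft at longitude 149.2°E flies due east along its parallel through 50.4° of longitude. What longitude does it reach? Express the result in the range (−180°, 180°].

Start at +149.2°; shift +50.4° → +199.6°.
+199.6° lies outside (−180°, 180°]; subtract 360° → -160.4°.

160.4°W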